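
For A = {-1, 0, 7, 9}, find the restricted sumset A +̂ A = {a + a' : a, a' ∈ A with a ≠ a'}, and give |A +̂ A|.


Restricted sumset: A +̂ A = {a + a' : a ∈ A, a' ∈ A, a ≠ a'}.
Equivalently, take A + A and drop any sum 2a that is achievable ONLY as a + a for a ∈ A (i.e. sums representable only with equal summands).
Enumerate pairs (a, a') with a < a' (symmetric, so each unordered pair gives one sum; this covers all a ≠ a'):
  -1 + 0 = -1
  -1 + 7 = 6
  -1 + 9 = 8
  0 + 7 = 7
  0 + 9 = 9
  7 + 9 = 16
Collected distinct sums: {-1, 6, 7, 8, 9, 16}
|A +̂ A| = 6
(Reference bound: |A +̂ A| ≥ 2|A| - 3 for |A| ≥ 2, with |A| = 4 giving ≥ 5.)

|A +̂ A| = 6


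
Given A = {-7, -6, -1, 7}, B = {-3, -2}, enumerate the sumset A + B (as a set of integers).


A + B = {a + b : a ∈ A, b ∈ B}.
Enumerate all |A|·|B| = 4·2 = 8 pairs (a, b) and collect distinct sums.
a = -7: -7+-3=-10, -7+-2=-9
a = -6: -6+-3=-9, -6+-2=-8
a = -1: -1+-3=-4, -1+-2=-3
a = 7: 7+-3=4, 7+-2=5
Collecting distinct sums: A + B = {-10, -9, -8, -4, -3, 4, 5}
|A + B| = 7

A + B = {-10, -9, -8, -4, -3, 4, 5}


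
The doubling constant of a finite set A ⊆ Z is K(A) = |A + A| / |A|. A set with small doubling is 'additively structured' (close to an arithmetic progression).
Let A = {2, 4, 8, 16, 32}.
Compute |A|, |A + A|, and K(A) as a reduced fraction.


|A| = 5.
Compute A + A by enumerating all 25 pairs.
A + A = {4, 6, 8, 10, 12, 16, 18, 20, 24, 32, 34, 36, 40, 48, 64}, so |A + A| = 15.
K = |A + A| / |A| = 15/5 = 3/1 ≈ 3.0000.
Reference: AP of size 5 gives K = 9/5 ≈ 1.8000; a fully generic set of size 5 gives K ≈ 3.0000.

|A| = 5, |A + A| = 15, K = 15/5 = 3/1.


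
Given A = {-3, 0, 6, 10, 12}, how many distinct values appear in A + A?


A + A = {a + a' : a, a' ∈ A}; |A| = 5.
General bounds: 2|A| - 1 ≤ |A + A| ≤ |A|(|A|+1)/2, i.e. 9 ≤ |A + A| ≤ 15.
Lower bound 2|A|-1 is attained iff A is an arithmetic progression.
Enumerate sums a + a' for a ≤ a' (symmetric, so this suffices):
a = -3: -3+-3=-6, -3+0=-3, -3+6=3, -3+10=7, -3+12=9
a = 0: 0+0=0, 0+6=6, 0+10=10, 0+12=12
a = 6: 6+6=12, 6+10=16, 6+12=18
a = 10: 10+10=20, 10+12=22
a = 12: 12+12=24
Distinct sums: {-6, -3, 0, 3, 6, 7, 9, 10, 12, 16, 18, 20, 22, 24}
|A + A| = 14

|A + A| = 14


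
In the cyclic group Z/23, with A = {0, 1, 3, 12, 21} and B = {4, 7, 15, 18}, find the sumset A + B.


Work in Z/23Z: reduce every sum a + b modulo 23.
Enumerate all 20 pairs:
a = 0: 0+4=4, 0+7=7, 0+15=15, 0+18=18
a = 1: 1+4=5, 1+7=8, 1+15=16, 1+18=19
a = 3: 3+4=7, 3+7=10, 3+15=18, 3+18=21
a = 12: 12+4=16, 12+7=19, 12+15=4, 12+18=7
a = 21: 21+4=2, 21+7=5, 21+15=13, 21+18=16
Distinct residues collected: {2, 4, 5, 7, 8, 10, 13, 15, 16, 18, 19, 21}
|A + B| = 12 (out of 23 total residues).

A + B = {2, 4, 5, 7, 8, 10, 13, 15, 16, 18, 19, 21}


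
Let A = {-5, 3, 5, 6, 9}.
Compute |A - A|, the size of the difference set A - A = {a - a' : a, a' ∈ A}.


A - A = {a - a' : a, a' ∈ A}; |A| = 5.
Bounds: 2|A|-1 ≤ |A - A| ≤ |A|² - |A| + 1, i.e. 9 ≤ |A - A| ≤ 21.
Note: 0 ∈ A - A always (from a - a). The set is symmetric: if d ∈ A - A then -d ∈ A - A.
Enumerate nonzero differences d = a - a' with a > a' (then include -d):
Positive differences: {1, 2, 3, 4, 6, 8, 10, 11, 14}
Full difference set: {0} ∪ (positive diffs) ∪ (negative diffs).
|A - A| = 1 + 2·9 = 19 (matches direct enumeration: 19).

|A - A| = 19


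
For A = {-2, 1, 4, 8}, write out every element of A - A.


A - A = {a - a' : a, a' ∈ A}.
Compute a - a' for each ordered pair (a, a'):
a = -2: -2--2=0, -2-1=-3, -2-4=-6, -2-8=-10
a = 1: 1--2=3, 1-1=0, 1-4=-3, 1-8=-7
a = 4: 4--2=6, 4-1=3, 4-4=0, 4-8=-4
a = 8: 8--2=10, 8-1=7, 8-4=4, 8-8=0
Collecting distinct values (and noting 0 appears from a-a):
A - A = {-10, -7, -6, -4, -3, 0, 3, 4, 6, 7, 10}
|A - A| = 11

A - A = {-10, -7, -6, -4, -3, 0, 3, 4, 6, 7, 10}


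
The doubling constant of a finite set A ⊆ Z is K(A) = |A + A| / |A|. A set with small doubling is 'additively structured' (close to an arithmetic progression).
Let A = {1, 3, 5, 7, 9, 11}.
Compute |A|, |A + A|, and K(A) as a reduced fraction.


|A| = 6.
Compute A + A by enumerating all 36 pairs.
A + A = {2, 4, 6, 8, 10, 12, 14, 16, 18, 20, 22}, so |A + A| = 11.
K = |A + A| / |A| = 11/6 (already in lowest terms) ≈ 1.8333.
Reference: AP of size 6 gives K = 11/6 ≈ 1.8333; a fully generic set of size 6 gives K ≈ 3.5000.

|A| = 6, |A + A| = 11, K = 11/6.


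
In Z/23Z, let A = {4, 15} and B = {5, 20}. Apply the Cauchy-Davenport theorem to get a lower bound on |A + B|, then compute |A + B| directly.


Cauchy-Davenport: |A + B| ≥ min(p, |A| + |B| - 1) for A, B nonempty in Z/pZ.
|A| = 2, |B| = 2, p = 23.
CD lower bound = min(23, 2 + 2 - 1) = min(23, 3) = 3.
Compute A + B mod 23 directly:
a = 4: 4+5=9, 4+20=1
a = 15: 15+5=20, 15+20=12
A + B = {1, 9, 12, 20}, so |A + B| = 4.
Verify: 4 ≥ 3? Yes ✓.

CD lower bound = 3, actual |A + B| = 4.


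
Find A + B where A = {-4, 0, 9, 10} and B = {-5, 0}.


A + B = {a + b : a ∈ A, b ∈ B}.
Enumerate all |A|·|B| = 4·2 = 8 pairs (a, b) and collect distinct sums.
a = -4: -4+-5=-9, -4+0=-4
a = 0: 0+-5=-5, 0+0=0
a = 9: 9+-5=4, 9+0=9
a = 10: 10+-5=5, 10+0=10
Collecting distinct sums: A + B = {-9, -5, -4, 0, 4, 5, 9, 10}
|A + B| = 8

A + B = {-9, -5, -4, 0, 4, 5, 9, 10}


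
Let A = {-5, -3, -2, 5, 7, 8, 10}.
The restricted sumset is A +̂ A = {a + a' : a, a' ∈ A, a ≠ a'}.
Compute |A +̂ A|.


Restricted sumset: A +̂ A = {a + a' : a ∈ A, a' ∈ A, a ≠ a'}.
Equivalently, take A + A and drop any sum 2a that is achievable ONLY as a + a for a ∈ A (i.e. sums representable only with equal summands).
Enumerate pairs (a, a') with a < a' (symmetric, so each unordered pair gives one sum; this covers all a ≠ a'):
  -5 + -3 = -8
  -5 + -2 = -7
  -5 + 5 = 0
  -5 + 7 = 2
  -5 + 8 = 3
  -5 + 10 = 5
  -3 + -2 = -5
  -3 + 5 = 2
  -3 + 7 = 4
  -3 + 8 = 5
  -3 + 10 = 7
  -2 + 5 = 3
  -2 + 7 = 5
  -2 + 8 = 6
  -2 + 10 = 8
  5 + 7 = 12
  5 + 8 = 13
  5 + 10 = 15
  7 + 8 = 15
  7 + 10 = 17
  8 + 10 = 18
Collected distinct sums: {-8, -7, -5, 0, 2, 3, 4, 5, 6, 7, 8, 12, 13, 15, 17, 18}
|A +̂ A| = 16
(Reference bound: |A +̂ A| ≥ 2|A| - 3 for |A| ≥ 2, with |A| = 7 giving ≥ 11.)

|A +̂ A| = 16


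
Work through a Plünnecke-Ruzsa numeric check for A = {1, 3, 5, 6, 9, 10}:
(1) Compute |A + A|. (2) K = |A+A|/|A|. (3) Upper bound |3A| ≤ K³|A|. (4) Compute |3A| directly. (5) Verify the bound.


|A| = 6.
Step 1: Compute A + A by enumerating all 36 pairs.
A + A = {2, 4, 6, 7, 8, 9, 10, 11, 12, 13, 14, 15, 16, 18, 19, 20}, so |A + A| = 16.
Step 2: Doubling constant K = |A + A|/|A| = 16/6 = 16/6 ≈ 2.6667.
Step 3: Plünnecke-Ruzsa gives |3A| ≤ K³·|A| = (2.6667)³ · 6 ≈ 113.7778.
Step 4: Compute 3A = A + A + A directly by enumerating all triples (a,b,c) ∈ A³; |3A| = 26.
Step 5: Check 26 ≤ 113.7778? Yes ✓.

K = 16/6, Plünnecke-Ruzsa bound K³|A| ≈ 113.7778, |3A| = 26, inequality holds.


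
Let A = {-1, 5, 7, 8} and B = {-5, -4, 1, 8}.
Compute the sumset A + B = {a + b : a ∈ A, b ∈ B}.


A + B = {a + b : a ∈ A, b ∈ B}.
Enumerate all |A|·|B| = 4·4 = 16 pairs (a, b) and collect distinct sums.
a = -1: -1+-5=-6, -1+-4=-5, -1+1=0, -1+8=7
a = 5: 5+-5=0, 5+-4=1, 5+1=6, 5+8=13
a = 7: 7+-5=2, 7+-4=3, 7+1=8, 7+8=15
a = 8: 8+-5=3, 8+-4=4, 8+1=9, 8+8=16
Collecting distinct sums: A + B = {-6, -5, 0, 1, 2, 3, 4, 6, 7, 8, 9, 13, 15, 16}
|A + B| = 14

A + B = {-6, -5, 0, 1, 2, 3, 4, 6, 7, 8, 9, 13, 15, 16}


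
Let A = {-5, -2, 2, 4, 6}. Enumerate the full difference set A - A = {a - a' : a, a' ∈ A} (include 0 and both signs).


A - A = {a - a' : a, a' ∈ A}.
Compute a - a' for each ordered pair (a, a'):
a = -5: -5--5=0, -5--2=-3, -5-2=-7, -5-4=-9, -5-6=-11
a = -2: -2--5=3, -2--2=0, -2-2=-4, -2-4=-6, -2-6=-8
a = 2: 2--5=7, 2--2=4, 2-2=0, 2-4=-2, 2-6=-4
a = 4: 4--5=9, 4--2=6, 4-2=2, 4-4=0, 4-6=-2
a = 6: 6--5=11, 6--2=8, 6-2=4, 6-4=2, 6-6=0
Collecting distinct values (and noting 0 appears from a-a):
A - A = {-11, -9, -8, -7, -6, -4, -3, -2, 0, 2, 3, 4, 6, 7, 8, 9, 11}
|A - A| = 17

A - A = {-11, -9, -8, -7, -6, -4, -3, -2, 0, 2, 3, 4, 6, 7, 8, 9, 11}


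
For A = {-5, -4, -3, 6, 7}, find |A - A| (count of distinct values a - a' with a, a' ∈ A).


A - A = {a - a' : a, a' ∈ A}; |A| = 5.
Bounds: 2|A|-1 ≤ |A - A| ≤ |A|² - |A| + 1, i.e. 9 ≤ |A - A| ≤ 21.
Note: 0 ∈ A - A always (from a - a). The set is symmetric: if d ∈ A - A then -d ∈ A - A.
Enumerate nonzero differences d = a - a' with a > a' (then include -d):
Positive differences: {1, 2, 9, 10, 11, 12}
Full difference set: {0} ∪ (positive diffs) ∪ (negative diffs).
|A - A| = 1 + 2·6 = 13 (matches direct enumeration: 13).

|A - A| = 13


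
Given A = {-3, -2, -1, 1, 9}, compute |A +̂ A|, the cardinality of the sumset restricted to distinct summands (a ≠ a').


Restricted sumset: A +̂ A = {a + a' : a ∈ A, a' ∈ A, a ≠ a'}.
Equivalently, take A + A and drop any sum 2a that is achievable ONLY as a + a for a ∈ A (i.e. sums representable only with equal summands).
Enumerate pairs (a, a') with a < a' (symmetric, so each unordered pair gives one sum; this covers all a ≠ a'):
  -3 + -2 = -5
  -3 + -1 = -4
  -3 + 1 = -2
  -3 + 9 = 6
  -2 + -1 = -3
  -2 + 1 = -1
  -2 + 9 = 7
  -1 + 1 = 0
  -1 + 9 = 8
  1 + 9 = 10
Collected distinct sums: {-5, -4, -3, -2, -1, 0, 6, 7, 8, 10}
|A +̂ A| = 10
(Reference bound: |A +̂ A| ≥ 2|A| - 3 for |A| ≥ 2, with |A| = 5 giving ≥ 7.)

|A +̂ A| = 10


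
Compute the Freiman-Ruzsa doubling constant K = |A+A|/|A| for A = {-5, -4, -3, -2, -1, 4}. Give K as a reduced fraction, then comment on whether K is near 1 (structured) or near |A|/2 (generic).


|A| = 6.
Compute A + A by enumerating all 36 pairs.
A + A = {-10, -9, -8, -7, -6, -5, -4, -3, -2, -1, 0, 1, 2, 3, 8}, so |A + A| = 15.
K = |A + A| / |A| = 15/6 = 5/2 ≈ 2.5000.
Reference: AP of size 6 gives K = 11/6 ≈ 1.8333; a fully generic set of size 6 gives K ≈ 3.5000.

|A| = 6, |A + A| = 15, K = 15/6 = 5/2.


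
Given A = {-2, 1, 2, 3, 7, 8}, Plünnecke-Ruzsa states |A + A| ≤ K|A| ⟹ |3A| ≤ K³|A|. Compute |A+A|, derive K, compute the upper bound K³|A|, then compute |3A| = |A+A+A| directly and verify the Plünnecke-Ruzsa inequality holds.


|A| = 6.
Step 1: Compute A + A by enumerating all 36 pairs.
A + A = {-4, -1, 0, 1, 2, 3, 4, 5, 6, 8, 9, 10, 11, 14, 15, 16}, so |A + A| = 16.
Step 2: Doubling constant K = |A + A|/|A| = 16/6 = 16/6 ≈ 2.6667.
Step 3: Plünnecke-Ruzsa gives |3A| ≤ K³·|A| = (2.6667)³ · 6 ≈ 113.7778.
Step 4: Compute 3A = A + A + A directly by enumerating all triples (a,b,c) ∈ A³; |3A| = 28.
Step 5: Check 28 ≤ 113.7778? Yes ✓.

K = 16/6, Plünnecke-Ruzsa bound K³|A| ≈ 113.7778, |3A| = 28, inequality holds.


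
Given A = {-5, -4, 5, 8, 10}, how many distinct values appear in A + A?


A + A = {a + a' : a, a' ∈ A}; |A| = 5.
General bounds: 2|A| - 1 ≤ |A + A| ≤ |A|(|A|+1)/2, i.e. 9 ≤ |A + A| ≤ 15.
Lower bound 2|A|-1 is attained iff A is an arithmetic progression.
Enumerate sums a + a' for a ≤ a' (symmetric, so this suffices):
a = -5: -5+-5=-10, -5+-4=-9, -5+5=0, -5+8=3, -5+10=5
a = -4: -4+-4=-8, -4+5=1, -4+8=4, -4+10=6
a = 5: 5+5=10, 5+8=13, 5+10=15
a = 8: 8+8=16, 8+10=18
a = 10: 10+10=20
Distinct sums: {-10, -9, -8, 0, 1, 3, 4, 5, 6, 10, 13, 15, 16, 18, 20}
|A + A| = 15

|A + A| = 15


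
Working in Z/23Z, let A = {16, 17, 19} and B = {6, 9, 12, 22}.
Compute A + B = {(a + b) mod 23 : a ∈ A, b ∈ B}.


Work in Z/23Z: reduce every sum a + b modulo 23.
Enumerate all 12 pairs:
a = 16: 16+6=22, 16+9=2, 16+12=5, 16+22=15
a = 17: 17+6=0, 17+9=3, 17+12=6, 17+22=16
a = 19: 19+6=2, 19+9=5, 19+12=8, 19+22=18
Distinct residues collected: {0, 2, 3, 5, 6, 8, 15, 16, 18, 22}
|A + B| = 10 (out of 23 total residues).

A + B = {0, 2, 3, 5, 6, 8, 15, 16, 18, 22}


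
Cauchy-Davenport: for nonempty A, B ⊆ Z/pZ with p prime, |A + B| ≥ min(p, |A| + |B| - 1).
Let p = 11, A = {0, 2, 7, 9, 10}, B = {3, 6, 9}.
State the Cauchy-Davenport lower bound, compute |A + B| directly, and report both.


Cauchy-Davenport: |A + B| ≥ min(p, |A| + |B| - 1) for A, B nonempty in Z/pZ.
|A| = 5, |B| = 3, p = 11.
CD lower bound = min(11, 5 + 3 - 1) = min(11, 7) = 7.
Compute A + B mod 11 directly:
a = 0: 0+3=3, 0+6=6, 0+9=9
a = 2: 2+3=5, 2+6=8, 2+9=0
a = 7: 7+3=10, 7+6=2, 7+9=5
a = 9: 9+3=1, 9+6=4, 9+9=7
a = 10: 10+3=2, 10+6=5, 10+9=8
A + B = {0, 1, 2, 3, 4, 5, 6, 7, 8, 9, 10}, so |A + B| = 11.
Verify: 11 ≥ 7? Yes ✓.

CD lower bound = 7, actual |A + B| = 11.


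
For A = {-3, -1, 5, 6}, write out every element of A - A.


A - A = {a - a' : a, a' ∈ A}.
Compute a - a' for each ordered pair (a, a'):
a = -3: -3--3=0, -3--1=-2, -3-5=-8, -3-6=-9
a = -1: -1--3=2, -1--1=0, -1-5=-6, -1-6=-7
a = 5: 5--3=8, 5--1=6, 5-5=0, 5-6=-1
a = 6: 6--3=9, 6--1=7, 6-5=1, 6-6=0
Collecting distinct values (and noting 0 appears from a-a):
A - A = {-9, -8, -7, -6, -2, -1, 0, 1, 2, 6, 7, 8, 9}
|A - A| = 13

A - A = {-9, -8, -7, -6, -2, -1, 0, 1, 2, 6, 7, 8, 9}


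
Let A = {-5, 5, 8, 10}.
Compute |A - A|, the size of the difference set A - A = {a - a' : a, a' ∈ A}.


A - A = {a - a' : a, a' ∈ A}; |A| = 4.
Bounds: 2|A|-1 ≤ |A - A| ≤ |A|² - |A| + 1, i.e. 7 ≤ |A - A| ≤ 13.
Note: 0 ∈ A - A always (from a - a). The set is symmetric: if d ∈ A - A then -d ∈ A - A.
Enumerate nonzero differences d = a - a' with a > a' (then include -d):
Positive differences: {2, 3, 5, 10, 13, 15}
Full difference set: {0} ∪ (positive diffs) ∪ (negative diffs).
|A - A| = 1 + 2·6 = 13 (matches direct enumeration: 13).

|A - A| = 13


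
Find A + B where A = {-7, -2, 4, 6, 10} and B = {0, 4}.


A + B = {a + b : a ∈ A, b ∈ B}.
Enumerate all |A|·|B| = 5·2 = 10 pairs (a, b) and collect distinct sums.
a = -7: -7+0=-7, -7+4=-3
a = -2: -2+0=-2, -2+4=2
a = 4: 4+0=4, 4+4=8
a = 6: 6+0=6, 6+4=10
a = 10: 10+0=10, 10+4=14
Collecting distinct sums: A + B = {-7, -3, -2, 2, 4, 6, 8, 10, 14}
|A + B| = 9

A + B = {-7, -3, -2, 2, 4, 6, 8, 10, 14}


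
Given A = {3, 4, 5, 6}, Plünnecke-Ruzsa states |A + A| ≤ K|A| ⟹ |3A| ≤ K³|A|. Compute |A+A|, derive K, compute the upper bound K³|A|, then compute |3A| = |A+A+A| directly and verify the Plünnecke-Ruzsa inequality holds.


|A| = 4.
Step 1: Compute A + A by enumerating all 16 pairs.
A + A = {6, 7, 8, 9, 10, 11, 12}, so |A + A| = 7.
Step 2: Doubling constant K = |A + A|/|A| = 7/4 = 7/4 ≈ 1.7500.
Step 3: Plünnecke-Ruzsa gives |3A| ≤ K³·|A| = (1.7500)³ · 4 ≈ 21.4375.
Step 4: Compute 3A = A + A + A directly by enumerating all triples (a,b,c) ∈ A³; |3A| = 10.
Step 5: Check 10 ≤ 21.4375? Yes ✓.

K = 7/4, Plünnecke-Ruzsa bound K³|A| ≈ 21.4375, |3A| = 10, inequality holds.


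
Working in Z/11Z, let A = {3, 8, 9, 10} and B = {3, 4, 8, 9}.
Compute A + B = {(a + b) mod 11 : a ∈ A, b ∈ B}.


Work in Z/11Z: reduce every sum a + b modulo 11.
Enumerate all 16 pairs:
a = 3: 3+3=6, 3+4=7, 3+8=0, 3+9=1
a = 8: 8+3=0, 8+4=1, 8+8=5, 8+9=6
a = 9: 9+3=1, 9+4=2, 9+8=6, 9+9=7
a = 10: 10+3=2, 10+4=3, 10+8=7, 10+9=8
Distinct residues collected: {0, 1, 2, 3, 5, 6, 7, 8}
|A + B| = 8 (out of 11 total residues).

A + B = {0, 1, 2, 3, 5, 6, 7, 8}


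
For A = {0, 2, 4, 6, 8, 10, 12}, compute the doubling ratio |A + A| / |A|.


|A| = 7.
Compute A + A by enumerating all 49 pairs.
A + A = {0, 2, 4, 6, 8, 10, 12, 14, 16, 18, 20, 22, 24}, so |A + A| = 13.
K = |A + A| / |A| = 13/7 (already in lowest terms) ≈ 1.8571.
Reference: AP of size 7 gives K = 13/7 ≈ 1.8571; a fully generic set of size 7 gives K ≈ 4.0000.

|A| = 7, |A + A| = 13, K = 13/7.


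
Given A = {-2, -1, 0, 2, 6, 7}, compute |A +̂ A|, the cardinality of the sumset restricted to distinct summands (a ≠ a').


Restricted sumset: A +̂ A = {a + a' : a ∈ A, a' ∈ A, a ≠ a'}.
Equivalently, take A + A and drop any sum 2a that is achievable ONLY as a + a for a ∈ A (i.e. sums representable only with equal summands).
Enumerate pairs (a, a') with a < a' (symmetric, so each unordered pair gives one sum; this covers all a ≠ a'):
  -2 + -1 = -3
  -2 + 0 = -2
  -2 + 2 = 0
  -2 + 6 = 4
  -2 + 7 = 5
  -1 + 0 = -1
  -1 + 2 = 1
  -1 + 6 = 5
  -1 + 7 = 6
  0 + 2 = 2
  0 + 6 = 6
  0 + 7 = 7
  2 + 6 = 8
  2 + 7 = 9
  6 + 7 = 13
Collected distinct sums: {-3, -2, -1, 0, 1, 2, 4, 5, 6, 7, 8, 9, 13}
|A +̂ A| = 13
(Reference bound: |A +̂ A| ≥ 2|A| - 3 for |A| ≥ 2, with |A| = 6 giving ≥ 9.)

|A +̂ A| = 13


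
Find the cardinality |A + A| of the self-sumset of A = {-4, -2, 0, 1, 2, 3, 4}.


A + A = {a + a' : a, a' ∈ A}; |A| = 7.
General bounds: 2|A| - 1 ≤ |A + A| ≤ |A|(|A|+1)/2, i.e. 13 ≤ |A + A| ≤ 28.
Lower bound 2|A|-1 is attained iff A is an arithmetic progression.
Enumerate sums a + a' for a ≤ a' (symmetric, so this suffices):
a = -4: -4+-4=-8, -4+-2=-6, -4+0=-4, -4+1=-3, -4+2=-2, -4+3=-1, -4+4=0
a = -2: -2+-2=-4, -2+0=-2, -2+1=-1, -2+2=0, -2+3=1, -2+4=2
a = 0: 0+0=0, 0+1=1, 0+2=2, 0+3=3, 0+4=4
a = 1: 1+1=2, 1+2=3, 1+3=4, 1+4=5
a = 2: 2+2=4, 2+3=5, 2+4=6
a = 3: 3+3=6, 3+4=7
a = 4: 4+4=8
Distinct sums: {-8, -6, -4, -3, -2, -1, 0, 1, 2, 3, 4, 5, 6, 7, 8}
|A + A| = 15

|A + A| = 15


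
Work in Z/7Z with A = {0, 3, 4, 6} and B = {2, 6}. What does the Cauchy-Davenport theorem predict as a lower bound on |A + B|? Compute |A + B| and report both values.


Cauchy-Davenport: |A + B| ≥ min(p, |A| + |B| - 1) for A, B nonempty in Z/pZ.
|A| = 4, |B| = 2, p = 7.
CD lower bound = min(7, 4 + 2 - 1) = min(7, 5) = 5.
Compute A + B mod 7 directly:
a = 0: 0+2=2, 0+6=6
a = 3: 3+2=5, 3+6=2
a = 4: 4+2=6, 4+6=3
a = 6: 6+2=1, 6+6=5
A + B = {1, 2, 3, 5, 6}, so |A + B| = 5.
Verify: 5 ≥ 5? Yes ✓.

CD lower bound = 5, actual |A + B| = 5.


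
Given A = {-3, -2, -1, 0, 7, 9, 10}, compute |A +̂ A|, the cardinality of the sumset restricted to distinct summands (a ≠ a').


Restricted sumset: A +̂ A = {a + a' : a ∈ A, a' ∈ A, a ≠ a'}.
Equivalently, take A + A and drop any sum 2a that is achievable ONLY as a + a for a ∈ A (i.e. sums representable only with equal summands).
Enumerate pairs (a, a') with a < a' (symmetric, so each unordered pair gives one sum; this covers all a ≠ a'):
  -3 + -2 = -5
  -3 + -1 = -4
  -3 + 0 = -3
  -3 + 7 = 4
  -3 + 9 = 6
  -3 + 10 = 7
  -2 + -1 = -3
  -2 + 0 = -2
  -2 + 7 = 5
  -2 + 9 = 7
  -2 + 10 = 8
  -1 + 0 = -1
  -1 + 7 = 6
  -1 + 9 = 8
  -1 + 10 = 9
  0 + 7 = 7
  0 + 9 = 9
  0 + 10 = 10
  7 + 9 = 16
  7 + 10 = 17
  9 + 10 = 19
Collected distinct sums: {-5, -4, -3, -2, -1, 4, 5, 6, 7, 8, 9, 10, 16, 17, 19}
|A +̂ A| = 15
(Reference bound: |A +̂ A| ≥ 2|A| - 3 for |A| ≥ 2, with |A| = 7 giving ≥ 11.)

|A +̂ A| = 15


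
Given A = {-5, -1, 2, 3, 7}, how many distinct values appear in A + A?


A + A = {a + a' : a, a' ∈ A}; |A| = 5.
General bounds: 2|A| - 1 ≤ |A + A| ≤ |A|(|A|+1)/2, i.e. 9 ≤ |A + A| ≤ 15.
Lower bound 2|A|-1 is attained iff A is an arithmetic progression.
Enumerate sums a + a' for a ≤ a' (symmetric, so this suffices):
a = -5: -5+-5=-10, -5+-1=-6, -5+2=-3, -5+3=-2, -5+7=2
a = -1: -1+-1=-2, -1+2=1, -1+3=2, -1+7=6
a = 2: 2+2=4, 2+3=5, 2+7=9
a = 3: 3+3=6, 3+7=10
a = 7: 7+7=14
Distinct sums: {-10, -6, -3, -2, 1, 2, 4, 5, 6, 9, 10, 14}
|A + A| = 12

|A + A| = 12


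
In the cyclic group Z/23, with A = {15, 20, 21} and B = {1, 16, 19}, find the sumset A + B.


Work in Z/23Z: reduce every sum a + b modulo 23.
Enumerate all 9 pairs:
a = 15: 15+1=16, 15+16=8, 15+19=11
a = 20: 20+1=21, 20+16=13, 20+19=16
a = 21: 21+1=22, 21+16=14, 21+19=17
Distinct residues collected: {8, 11, 13, 14, 16, 17, 21, 22}
|A + B| = 8 (out of 23 total residues).

A + B = {8, 11, 13, 14, 16, 17, 21, 22}


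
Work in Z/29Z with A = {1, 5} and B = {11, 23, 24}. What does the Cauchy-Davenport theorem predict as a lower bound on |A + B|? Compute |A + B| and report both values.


Cauchy-Davenport: |A + B| ≥ min(p, |A| + |B| - 1) for A, B nonempty in Z/pZ.
|A| = 2, |B| = 3, p = 29.
CD lower bound = min(29, 2 + 3 - 1) = min(29, 4) = 4.
Compute A + B mod 29 directly:
a = 1: 1+11=12, 1+23=24, 1+24=25
a = 5: 5+11=16, 5+23=28, 5+24=0
A + B = {0, 12, 16, 24, 25, 28}, so |A + B| = 6.
Verify: 6 ≥ 4? Yes ✓.

CD lower bound = 4, actual |A + B| = 6.


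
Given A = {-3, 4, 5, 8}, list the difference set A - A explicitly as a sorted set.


A - A = {a - a' : a, a' ∈ A}.
Compute a - a' for each ordered pair (a, a'):
a = -3: -3--3=0, -3-4=-7, -3-5=-8, -3-8=-11
a = 4: 4--3=7, 4-4=0, 4-5=-1, 4-8=-4
a = 5: 5--3=8, 5-4=1, 5-5=0, 5-8=-3
a = 8: 8--3=11, 8-4=4, 8-5=3, 8-8=0
Collecting distinct values (and noting 0 appears from a-a):
A - A = {-11, -8, -7, -4, -3, -1, 0, 1, 3, 4, 7, 8, 11}
|A - A| = 13

A - A = {-11, -8, -7, -4, -3, -1, 0, 1, 3, 4, 7, 8, 11}


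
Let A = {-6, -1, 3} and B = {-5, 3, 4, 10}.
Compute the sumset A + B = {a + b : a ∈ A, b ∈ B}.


A + B = {a + b : a ∈ A, b ∈ B}.
Enumerate all |A|·|B| = 3·4 = 12 pairs (a, b) and collect distinct sums.
a = -6: -6+-5=-11, -6+3=-3, -6+4=-2, -6+10=4
a = -1: -1+-5=-6, -1+3=2, -1+4=3, -1+10=9
a = 3: 3+-5=-2, 3+3=6, 3+4=7, 3+10=13
Collecting distinct sums: A + B = {-11, -6, -3, -2, 2, 3, 4, 6, 7, 9, 13}
|A + B| = 11

A + B = {-11, -6, -3, -2, 2, 3, 4, 6, 7, 9, 13}


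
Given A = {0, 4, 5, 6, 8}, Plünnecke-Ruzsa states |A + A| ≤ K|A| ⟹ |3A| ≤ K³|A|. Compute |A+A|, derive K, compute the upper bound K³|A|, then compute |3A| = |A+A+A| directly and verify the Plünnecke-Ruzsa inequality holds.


|A| = 5.
Step 1: Compute A + A by enumerating all 25 pairs.
A + A = {0, 4, 5, 6, 8, 9, 10, 11, 12, 13, 14, 16}, so |A + A| = 12.
Step 2: Doubling constant K = |A + A|/|A| = 12/5 = 12/5 ≈ 2.4000.
Step 3: Plünnecke-Ruzsa gives |3A| ≤ K³·|A| = (2.4000)³ · 5 ≈ 69.1200.
Step 4: Compute 3A = A + A + A directly by enumerating all triples (a,b,c) ∈ A³; |3A| = 20.
Step 5: Check 20 ≤ 69.1200? Yes ✓.

K = 12/5, Plünnecke-Ruzsa bound K³|A| ≈ 69.1200, |3A| = 20, inequality holds.


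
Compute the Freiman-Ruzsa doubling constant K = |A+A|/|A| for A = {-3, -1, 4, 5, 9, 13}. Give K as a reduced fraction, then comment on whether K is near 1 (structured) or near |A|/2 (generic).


|A| = 6.
Compute A + A by enumerating all 36 pairs.
A + A = {-6, -4, -2, 1, 2, 3, 4, 6, 8, 9, 10, 12, 13, 14, 17, 18, 22, 26}, so |A + A| = 18.
K = |A + A| / |A| = 18/6 = 3/1 ≈ 3.0000.
Reference: AP of size 6 gives K = 11/6 ≈ 1.8333; a fully generic set of size 6 gives K ≈ 3.5000.

|A| = 6, |A + A| = 18, K = 18/6 = 3/1.


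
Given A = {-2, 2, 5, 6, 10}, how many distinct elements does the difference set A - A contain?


A - A = {a - a' : a, a' ∈ A}; |A| = 5.
Bounds: 2|A|-1 ≤ |A - A| ≤ |A|² - |A| + 1, i.e. 9 ≤ |A - A| ≤ 21.
Note: 0 ∈ A - A always (from a - a). The set is symmetric: if d ∈ A - A then -d ∈ A - A.
Enumerate nonzero differences d = a - a' with a > a' (then include -d):
Positive differences: {1, 3, 4, 5, 7, 8, 12}
Full difference set: {0} ∪ (positive diffs) ∪ (negative diffs).
|A - A| = 1 + 2·7 = 15 (matches direct enumeration: 15).

|A - A| = 15


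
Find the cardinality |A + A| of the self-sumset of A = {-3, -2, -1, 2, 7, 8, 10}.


A + A = {a + a' : a, a' ∈ A}; |A| = 7.
General bounds: 2|A| - 1 ≤ |A + A| ≤ |A|(|A|+1)/2, i.e. 13 ≤ |A + A| ≤ 28.
Lower bound 2|A|-1 is attained iff A is an arithmetic progression.
Enumerate sums a + a' for a ≤ a' (symmetric, so this suffices):
a = -3: -3+-3=-6, -3+-2=-5, -3+-1=-4, -3+2=-1, -3+7=4, -3+8=5, -3+10=7
a = -2: -2+-2=-4, -2+-1=-3, -2+2=0, -2+7=5, -2+8=6, -2+10=8
a = -1: -1+-1=-2, -1+2=1, -1+7=6, -1+8=7, -1+10=9
a = 2: 2+2=4, 2+7=9, 2+8=10, 2+10=12
a = 7: 7+7=14, 7+8=15, 7+10=17
a = 8: 8+8=16, 8+10=18
a = 10: 10+10=20
Distinct sums: {-6, -5, -4, -3, -2, -1, 0, 1, 4, 5, 6, 7, 8, 9, 10, 12, 14, 15, 16, 17, 18, 20}
|A + A| = 22

|A + A| = 22


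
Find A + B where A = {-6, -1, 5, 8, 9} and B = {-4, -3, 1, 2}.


A + B = {a + b : a ∈ A, b ∈ B}.
Enumerate all |A|·|B| = 5·4 = 20 pairs (a, b) and collect distinct sums.
a = -6: -6+-4=-10, -6+-3=-9, -6+1=-5, -6+2=-4
a = -1: -1+-4=-5, -1+-3=-4, -1+1=0, -1+2=1
a = 5: 5+-4=1, 5+-3=2, 5+1=6, 5+2=7
a = 8: 8+-4=4, 8+-3=5, 8+1=9, 8+2=10
a = 9: 9+-4=5, 9+-3=6, 9+1=10, 9+2=11
Collecting distinct sums: A + B = {-10, -9, -5, -4, 0, 1, 2, 4, 5, 6, 7, 9, 10, 11}
|A + B| = 14

A + B = {-10, -9, -5, -4, 0, 1, 2, 4, 5, 6, 7, 9, 10, 11}


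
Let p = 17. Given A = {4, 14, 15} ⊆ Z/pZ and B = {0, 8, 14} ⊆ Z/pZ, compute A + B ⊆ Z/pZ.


Work in Z/17Z: reduce every sum a + b modulo 17.
Enumerate all 9 pairs:
a = 4: 4+0=4, 4+8=12, 4+14=1
a = 14: 14+0=14, 14+8=5, 14+14=11
a = 15: 15+0=15, 15+8=6, 15+14=12
Distinct residues collected: {1, 4, 5, 6, 11, 12, 14, 15}
|A + B| = 8 (out of 17 total residues).

A + B = {1, 4, 5, 6, 11, 12, 14, 15}


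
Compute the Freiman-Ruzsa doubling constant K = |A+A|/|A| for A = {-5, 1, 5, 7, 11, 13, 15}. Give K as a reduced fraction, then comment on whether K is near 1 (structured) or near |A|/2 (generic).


|A| = 7.
Compute A + A by enumerating all 49 pairs.
A + A = {-10, -4, 0, 2, 6, 8, 10, 12, 14, 16, 18, 20, 22, 24, 26, 28, 30}, so |A + A| = 17.
K = |A + A| / |A| = 17/7 (already in lowest terms) ≈ 2.4286.
Reference: AP of size 7 gives K = 13/7 ≈ 1.8571; a fully generic set of size 7 gives K ≈ 4.0000.

|A| = 7, |A + A| = 17, K = 17/7.


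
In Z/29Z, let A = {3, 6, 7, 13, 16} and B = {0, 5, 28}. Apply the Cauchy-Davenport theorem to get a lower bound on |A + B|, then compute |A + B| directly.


Cauchy-Davenport: |A + B| ≥ min(p, |A| + |B| - 1) for A, B nonempty in Z/pZ.
|A| = 5, |B| = 3, p = 29.
CD lower bound = min(29, 5 + 3 - 1) = min(29, 7) = 7.
Compute A + B mod 29 directly:
a = 3: 3+0=3, 3+5=8, 3+28=2
a = 6: 6+0=6, 6+5=11, 6+28=5
a = 7: 7+0=7, 7+5=12, 7+28=6
a = 13: 13+0=13, 13+5=18, 13+28=12
a = 16: 16+0=16, 16+5=21, 16+28=15
A + B = {2, 3, 5, 6, 7, 8, 11, 12, 13, 15, 16, 18, 21}, so |A + B| = 13.
Verify: 13 ≥ 7? Yes ✓.

CD lower bound = 7, actual |A + B| = 13.


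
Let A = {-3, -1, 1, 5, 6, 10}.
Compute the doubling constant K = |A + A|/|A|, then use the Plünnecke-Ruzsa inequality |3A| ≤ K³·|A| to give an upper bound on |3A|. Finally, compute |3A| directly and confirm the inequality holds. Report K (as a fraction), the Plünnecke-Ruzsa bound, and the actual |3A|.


|A| = 6.
Step 1: Compute A + A by enumerating all 36 pairs.
A + A = {-6, -4, -2, 0, 2, 3, 4, 5, 6, 7, 9, 10, 11, 12, 15, 16, 20}, so |A + A| = 17.
Step 2: Doubling constant K = |A + A|/|A| = 17/6 = 17/6 ≈ 2.8333.
Step 3: Plünnecke-Ruzsa gives |3A| ≤ K³·|A| = (2.8333)³ · 6 ≈ 136.4722.
Step 4: Compute 3A = A + A + A directly by enumerating all triples (a,b,c) ∈ A³; |3A| = 31.
Step 5: Check 31 ≤ 136.4722? Yes ✓.

K = 17/6, Plünnecke-Ruzsa bound K³|A| ≈ 136.4722, |3A| = 31, inequality holds.


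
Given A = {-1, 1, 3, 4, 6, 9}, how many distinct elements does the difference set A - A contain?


A - A = {a - a' : a, a' ∈ A}; |A| = 6.
Bounds: 2|A|-1 ≤ |A - A| ≤ |A|² - |A| + 1, i.e. 11 ≤ |A - A| ≤ 31.
Note: 0 ∈ A - A always (from a - a). The set is symmetric: if d ∈ A - A then -d ∈ A - A.
Enumerate nonzero differences d = a - a' with a > a' (then include -d):
Positive differences: {1, 2, 3, 4, 5, 6, 7, 8, 10}
Full difference set: {0} ∪ (positive diffs) ∪ (negative diffs).
|A - A| = 1 + 2·9 = 19 (matches direct enumeration: 19).

|A - A| = 19


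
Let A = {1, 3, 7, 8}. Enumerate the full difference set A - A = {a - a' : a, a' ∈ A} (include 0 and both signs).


A - A = {a - a' : a, a' ∈ A}.
Compute a - a' for each ordered pair (a, a'):
a = 1: 1-1=0, 1-3=-2, 1-7=-6, 1-8=-7
a = 3: 3-1=2, 3-3=0, 3-7=-4, 3-8=-5
a = 7: 7-1=6, 7-3=4, 7-7=0, 7-8=-1
a = 8: 8-1=7, 8-3=5, 8-7=1, 8-8=0
Collecting distinct values (and noting 0 appears from a-a):
A - A = {-7, -6, -5, -4, -2, -1, 0, 1, 2, 4, 5, 6, 7}
|A - A| = 13

A - A = {-7, -6, -5, -4, -2, -1, 0, 1, 2, 4, 5, 6, 7}


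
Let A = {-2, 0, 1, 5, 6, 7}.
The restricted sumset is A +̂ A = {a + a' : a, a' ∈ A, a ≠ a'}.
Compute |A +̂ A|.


Restricted sumset: A +̂ A = {a + a' : a ∈ A, a' ∈ A, a ≠ a'}.
Equivalently, take A + A and drop any sum 2a that is achievable ONLY as a + a for a ∈ A (i.e. sums representable only with equal summands).
Enumerate pairs (a, a') with a < a' (symmetric, so each unordered pair gives one sum; this covers all a ≠ a'):
  -2 + 0 = -2
  -2 + 1 = -1
  -2 + 5 = 3
  -2 + 6 = 4
  -2 + 7 = 5
  0 + 1 = 1
  0 + 5 = 5
  0 + 6 = 6
  0 + 7 = 7
  1 + 5 = 6
  1 + 6 = 7
  1 + 7 = 8
  5 + 6 = 11
  5 + 7 = 12
  6 + 7 = 13
Collected distinct sums: {-2, -1, 1, 3, 4, 5, 6, 7, 8, 11, 12, 13}
|A +̂ A| = 12
(Reference bound: |A +̂ A| ≥ 2|A| - 3 for |A| ≥ 2, with |A| = 6 giving ≥ 9.)

|A +̂ A| = 12


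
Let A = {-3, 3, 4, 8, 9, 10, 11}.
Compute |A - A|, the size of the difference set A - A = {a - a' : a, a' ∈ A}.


A - A = {a - a' : a, a' ∈ A}; |A| = 7.
Bounds: 2|A|-1 ≤ |A - A| ≤ |A|² - |A| + 1, i.e. 13 ≤ |A - A| ≤ 43.
Note: 0 ∈ A - A always (from a - a). The set is symmetric: if d ∈ A - A then -d ∈ A - A.
Enumerate nonzero differences d = a - a' with a > a' (then include -d):
Positive differences: {1, 2, 3, 4, 5, 6, 7, 8, 11, 12, 13, 14}
Full difference set: {0} ∪ (positive diffs) ∪ (negative diffs).
|A - A| = 1 + 2·12 = 25 (matches direct enumeration: 25).

|A - A| = 25


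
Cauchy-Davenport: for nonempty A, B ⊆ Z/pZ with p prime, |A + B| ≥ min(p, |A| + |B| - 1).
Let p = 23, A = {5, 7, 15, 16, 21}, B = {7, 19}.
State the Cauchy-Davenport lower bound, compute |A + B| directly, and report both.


Cauchy-Davenport: |A + B| ≥ min(p, |A| + |B| - 1) for A, B nonempty in Z/pZ.
|A| = 5, |B| = 2, p = 23.
CD lower bound = min(23, 5 + 2 - 1) = min(23, 6) = 6.
Compute A + B mod 23 directly:
a = 5: 5+7=12, 5+19=1
a = 7: 7+7=14, 7+19=3
a = 15: 15+7=22, 15+19=11
a = 16: 16+7=0, 16+19=12
a = 21: 21+7=5, 21+19=17
A + B = {0, 1, 3, 5, 11, 12, 14, 17, 22}, so |A + B| = 9.
Verify: 9 ≥ 6? Yes ✓.

CD lower bound = 6, actual |A + B| = 9.


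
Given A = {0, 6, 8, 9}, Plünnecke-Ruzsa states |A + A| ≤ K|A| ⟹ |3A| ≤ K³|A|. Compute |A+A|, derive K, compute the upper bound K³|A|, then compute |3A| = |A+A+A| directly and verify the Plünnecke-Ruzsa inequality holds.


|A| = 4.
Step 1: Compute A + A by enumerating all 16 pairs.
A + A = {0, 6, 8, 9, 12, 14, 15, 16, 17, 18}, so |A + A| = 10.
Step 2: Doubling constant K = |A + A|/|A| = 10/4 = 10/4 ≈ 2.5000.
Step 3: Plünnecke-Ruzsa gives |3A| ≤ K³·|A| = (2.5000)³ · 4 ≈ 62.5000.
Step 4: Compute 3A = A + A + A directly by enumerating all triples (a,b,c) ∈ A³; |3A| = 18.
Step 5: Check 18 ≤ 62.5000? Yes ✓.

K = 10/4, Plünnecke-Ruzsa bound K³|A| ≈ 62.5000, |3A| = 18, inequality holds.


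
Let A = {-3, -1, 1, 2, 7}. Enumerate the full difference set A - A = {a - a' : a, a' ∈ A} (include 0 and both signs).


A - A = {a - a' : a, a' ∈ A}.
Compute a - a' for each ordered pair (a, a'):
a = -3: -3--3=0, -3--1=-2, -3-1=-4, -3-2=-5, -3-7=-10
a = -1: -1--3=2, -1--1=0, -1-1=-2, -1-2=-3, -1-7=-8
a = 1: 1--3=4, 1--1=2, 1-1=0, 1-2=-1, 1-7=-6
a = 2: 2--3=5, 2--1=3, 2-1=1, 2-2=0, 2-7=-5
a = 7: 7--3=10, 7--1=8, 7-1=6, 7-2=5, 7-7=0
Collecting distinct values (and noting 0 appears from a-a):
A - A = {-10, -8, -6, -5, -4, -3, -2, -1, 0, 1, 2, 3, 4, 5, 6, 8, 10}
|A - A| = 17

A - A = {-10, -8, -6, -5, -4, -3, -2, -1, 0, 1, 2, 3, 4, 5, 6, 8, 10}


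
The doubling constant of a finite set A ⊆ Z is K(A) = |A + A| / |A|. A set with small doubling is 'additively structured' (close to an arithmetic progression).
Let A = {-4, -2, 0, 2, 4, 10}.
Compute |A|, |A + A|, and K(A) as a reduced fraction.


|A| = 6.
Compute A + A by enumerating all 36 pairs.
A + A = {-8, -6, -4, -2, 0, 2, 4, 6, 8, 10, 12, 14, 20}, so |A + A| = 13.
K = |A + A| / |A| = 13/6 (already in lowest terms) ≈ 2.1667.
Reference: AP of size 6 gives K = 11/6 ≈ 1.8333; a fully generic set of size 6 gives K ≈ 3.5000.

|A| = 6, |A + A| = 13, K = 13/6.


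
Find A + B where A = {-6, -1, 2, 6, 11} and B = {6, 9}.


A + B = {a + b : a ∈ A, b ∈ B}.
Enumerate all |A|·|B| = 5·2 = 10 pairs (a, b) and collect distinct sums.
a = -6: -6+6=0, -6+9=3
a = -1: -1+6=5, -1+9=8
a = 2: 2+6=8, 2+9=11
a = 6: 6+6=12, 6+9=15
a = 11: 11+6=17, 11+9=20
Collecting distinct sums: A + B = {0, 3, 5, 8, 11, 12, 15, 17, 20}
|A + B| = 9

A + B = {0, 3, 5, 8, 11, 12, 15, 17, 20}


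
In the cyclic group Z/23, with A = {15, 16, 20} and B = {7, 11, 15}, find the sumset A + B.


Work in Z/23Z: reduce every sum a + b modulo 23.
Enumerate all 9 pairs:
a = 15: 15+7=22, 15+11=3, 15+15=7
a = 16: 16+7=0, 16+11=4, 16+15=8
a = 20: 20+7=4, 20+11=8, 20+15=12
Distinct residues collected: {0, 3, 4, 7, 8, 12, 22}
|A + B| = 7 (out of 23 total residues).

A + B = {0, 3, 4, 7, 8, 12, 22}


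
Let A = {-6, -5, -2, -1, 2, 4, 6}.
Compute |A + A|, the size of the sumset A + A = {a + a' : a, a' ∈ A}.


A + A = {a + a' : a, a' ∈ A}; |A| = 7.
General bounds: 2|A| - 1 ≤ |A + A| ≤ |A|(|A|+1)/2, i.e. 13 ≤ |A + A| ≤ 28.
Lower bound 2|A|-1 is attained iff A is an arithmetic progression.
Enumerate sums a + a' for a ≤ a' (symmetric, so this suffices):
a = -6: -6+-6=-12, -6+-5=-11, -6+-2=-8, -6+-1=-7, -6+2=-4, -6+4=-2, -6+6=0
a = -5: -5+-5=-10, -5+-2=-7, -5+-1=-6, -5+2=-3, -5+4=-1, -5+6=1
a = -2: -2+-2=-4, -2+-1=-3, -2+2=0, -2+4=2, -2+6=4
a = -1: -1+-1=-2, -1+2=1, -1+4=3, -1+6=5
a = 2: 2+2=4, 2+4=6, 2+6=8
a = 4: 4+4=8, 4+6=10
a = 6: 6+6=12
Distinct sums: {-12, -11, -10, -8, -7, -6, -4, -3, -2, -1, 0, 1, 2, 3, 4, 5, 6, 8, 10, 12}
|A + A| = 20

|A + A| = 20


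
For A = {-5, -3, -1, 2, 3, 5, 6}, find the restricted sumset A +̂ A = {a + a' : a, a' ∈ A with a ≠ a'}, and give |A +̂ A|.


Restricted sumset: A +̂ A = {a + a' : a ∈ A, a' ∈ A, a ≠ a'}.
Equivalently, take A + A and drop any sum 2a that is achievable ONLY as a + a for a ∈ A (i.e. sums representable only with equal summands).
Enumerate pairs (a, a') with a < a' (symmetric, so each unordered pair gives one sum; this covers all a ≠ a'):
  -5 + -3 = -8
  -5 + -1 = -6
  -5 + 2 = -3
  -5 + 3 = -2
  -5 + 5 = 0
  -5 + 6 = 1
  -3 + -1 = -4
  -3 + 2 = -1
  -3 + 3 = 0
  -3 + 5 = 2
  -3 + 6 = 3
  -1 + 2 = 1
  -1 + 3 = 2
  -1 + 5 = 4
  -1 + 6 = 5
  2 + 3 = 5
  2 + 5 = 7
  2 + 6 = 8
  3 + 5 = 8
  3 + 6 = 9
  5 + 6 = 11
Collected distinct sums: {-8, -6, -4, -3, -2, -1, 0, 1, 2, 3, 4, 5, 7, 8, 9, 11}
|A +̂ A| = 16
(Reference bound: |A +̂ A| ≥ 2|A| - 3 for |A| ≥ 2, with |A| = 7 giving ≥ 11.)

|A +̂ A| = 16


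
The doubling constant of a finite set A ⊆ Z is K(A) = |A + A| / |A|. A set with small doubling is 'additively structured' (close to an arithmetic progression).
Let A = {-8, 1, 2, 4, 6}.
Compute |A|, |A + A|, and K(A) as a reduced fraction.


|A| = 5.
Compute A + A by enumerating all 25 pairs.
A + A = {-16, -7, -6, -4, -2, 2, 3, 4, 5, 6, 7, 8, 10, 12}, so |A + A| = 14.
K = |A + A| / |A| = 14/5 (already in lowest terms) ≈ 2.8000.
Reference: AP of size 5 gives K = 9/5 ≈ 1.8000; a fully generic set of size 5 gives K ≈ 3.0000.

|A| = 5, |A + A| = 14, K = 14/5.


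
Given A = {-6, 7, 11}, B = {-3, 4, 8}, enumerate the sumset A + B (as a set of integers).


A + B = {a + b : a ∈ A, b ∈ B}.
Enumerate all |A|·|B| = 3·3 = 9 pairs (a, b) and collect distinct sums.
a = -6: -6+-3=-9, -6+4=-2, -6+8=2
a = 7: 7+-3=4, 7+4=11, 7+8=15
a = 11: 11+-3=8, 11+4=15, 11+8=19
Collecting distinct sums: A + B = {-9, -2, 2, 4, 8, 11, 15, 19}
|A + B| = 8

A + B = {-9, -2, 2, 4, 8, 11, 15, 19}


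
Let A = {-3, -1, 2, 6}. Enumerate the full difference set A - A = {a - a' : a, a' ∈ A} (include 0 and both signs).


A - A = {a - a' : a, a' ∈ A}.
Compute a - a' for each ordered pair (a, a'):
a = -3: -3--3=0, -3--1=-2, -3-2=-5, -3-6=-9
a = -1: -1--3=2, -1--1=0, -1-2=-3, -1-6=-7
a = 2: 2--3=5, 2--1=3, 2-2=0, 2-6=-4
a = 6: 6--3=9, 6--1=7, 6-2=4, 6-6=0
Collecting distinct values (and noting 0 appears from a-a):
A - A = {-9, -7, -5, -4, -3, -2, 0, 2, 3, 4, 5, 7, 9}
|A - A| = 13

A - A = {-9, -7, -5, -4, -3, -2, 0, 2, 3, 4, 5, 7, 9}


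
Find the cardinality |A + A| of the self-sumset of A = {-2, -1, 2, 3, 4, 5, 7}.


A + A = {a + a' : a, a' ∈ A}; |A| = 7.
General bounds: 2|A| - 1 ≤ |A + A| ≤ |A|(|A|+1)/2, i.e. 13 ≤ |A + A| ≤ 28.
Lower bound 2|A|-1 is attained iff A is an arithmetic progression.
Enumerate sums a + a' for a ≤ a' (symmetric, so this suffices):
a = -2: -2+-2=-4, -2+-1=-3, -2+2=0, -2+3=1, -2+4=2, -2+5=3, -2+7=5
a = -1: -1+-1=-2, -1+2=1, -1+3=2, -1+4=3, -1+5=4, -1+7=6
a = 2: 2+2=4, 2+3=5, 2+4=6, 2+5=7, 2+7=9
a = 3: 3+3=6, 3+4=7, 3+5=8, 3+7=10
a = 4: 4+4=8, 4+5=9, 4+7=11
a = 5: 5+5=10, 5+7=12
a = 7: 7+7=14
Distinct sums: {-4, -3, -2, 0, 1, 2, 3, 4, 5, 6, 7, 8, 9, 10, 11, 12, 14}
|A + A| = 17

|A + A| = 17


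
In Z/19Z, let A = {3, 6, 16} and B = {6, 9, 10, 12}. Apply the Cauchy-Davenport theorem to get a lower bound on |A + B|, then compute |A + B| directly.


Cauchy-Davenport: |A + B| ≥ min(p, |A| + |B| - 1) for A, B nonempty in Z/pZ.
|A| = 3, |B| = 4, p = 19.
CD lower bound = min(19, 3 + 4 - 1) = min(19, 6) = 6.
Compute A + B mod 19 directly:
a = 3: 3+6=9, 3+9=12, 3+10=13, 3+12=15
a = 6: 6+6=12, 6+9=15, 6+10=16, 6+12=18
a = 16: 16+6=3, 16+9=6, 16+10=7, 16+12=9
A + B = {3, 6, 7, 9, 12, 13, 15, 16, 18}, so |A + B| = 9.
Verify: 9 ≥ 6? Yes ✓.

CD lower bound = 6, actual |A + B| = 9.


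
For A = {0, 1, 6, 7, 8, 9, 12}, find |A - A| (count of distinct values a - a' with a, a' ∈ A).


A - A = {a - a' : a, a' ∈ A}; |A| = 7.
Bounds: 2|A|-1 ≤ |A - A| ≤ |A|² - |A| + 1, i.e. 13 ≤ |A - A| ≤ 43.
Note: 0 ∈ A - A always (from a - a). The set is symmetric: if d ∈ A - A then -d ∈ A - A.
Enumerate nonzero differences d = a - a' with a > a' (then include -d):
Positive differences: {1, 2, 3, 4, 5, 6, 7, 8, 9, 11, 12}
Full difference set: {0} ∪ (positive diffs) ∪ (negative diffs).
|A - A| = 1 + 2·11 = 23 (matches direct enumeration: 23).

|A - A| = 23


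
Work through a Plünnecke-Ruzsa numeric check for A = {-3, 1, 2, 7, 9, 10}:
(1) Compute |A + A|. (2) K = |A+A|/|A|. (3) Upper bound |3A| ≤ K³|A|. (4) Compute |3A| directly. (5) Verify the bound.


|A| = 6.
Step 1: Compute A + A by enumerating all 36 pairs.
A + A = {-6, -2, -1, 2, 3, 4, 6, 7, 8, 9, 10, 11, 12, 14, 16, 17, 18, 19, 20}, so |A + A| = 19.
Step 2: Doubling constant K = |A + A|/|A| = 19/6 = 19/6 ≈ 3.1667.
Step 3: Plünnecke-Ruzsa gives |3A| ≤ K³·|A| = (3.1667)³ · 6 ≈ 190.5278.
Step 4: Compute 3A = A + A + A directly by enumerating all triples (a,b,c) ∈ A³; |3A| = 34.
Step 5: Check 34 ≤ 190.5278? Yes ✓.

K = 19/6, Plünnecke-Ruzsa bound K³|A| ≈ 190.5278, |3A| = 34, inequality holds.


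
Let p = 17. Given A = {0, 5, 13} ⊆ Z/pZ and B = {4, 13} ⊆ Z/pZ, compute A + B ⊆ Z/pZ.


Work in Z/17Z: reduce every sum a + b modulo 17.
Enumerate all 6 pairs:
a = 0: 0+4=4, 0+13=13
a = 5: 5+4=9, 5+13=1
a = 13: 13+4=0, 13+13=9
Distinct residues collected: {0, 1, 4, 9, 13}
|A + B| = 5 (out of 17 total residues).

A + B = {0, 1, 4, 9, 13}


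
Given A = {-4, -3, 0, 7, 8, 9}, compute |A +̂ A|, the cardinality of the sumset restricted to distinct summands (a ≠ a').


Restricted sumset: A +̂ A = {a + a' : a ∈ A, a' ∈ A, a ≠ a'}.
Equivalently, take A + A and drop any sum 2a that is achievable ONLY as a + a for a ∈ A (i.e. sums representable only with equal summands).
Enumerate pairs (a, a') with a < a' (symmetric, so each unordered pair gives one sum; this covers all a ≠ a'):
  -4 + -3 = -7
  -4 + 0 = -4
  -4 + 7 = 3
  -4 + 8 = 4
  -4 + 9 = 5
  -3 + 0 = -3
  -3 + 7 = 4
  -3 + 8 = 5
  -3 + 9 = 6
  0 + 7 = 7
  0 + 8 = 8
  0 + 9 = 9
  7 + 8 = 15
  7 + 9 = 16
  8 + 9 = 17
Collected distinct sums: {-7, -4, -3, 3, 4, 5, 6, 7, 8, 9, 15, 16, 17}
|A +̂ A| = 13
(Reference bound: |A +̂ A| ≥ 2|A| - 3 for |A| ≥ 2, with |A| = 6 giving ≥ 9.)

|A +̂ A| = 13


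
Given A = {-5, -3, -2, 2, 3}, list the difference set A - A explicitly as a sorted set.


A - A = {a - a' : a, a' ∈ A}.
Compute a - a' for each ordered pair (a, a'):
a = -5: -5--5=0, -5--3=-2, -5--2=-3, -5-2=-7, -5-3=-8
a = -3: -3--5=2, -3--3=0, -3--2=-1, -3-2=-5, -3-3=-6
a = -2: -2--5=3, -2--3=1, -2--2=0, -2-2=-4, -2-3=-5
a = 2: 2--5=7, 2--3=5, 2--2=4, 2-2=0, 2-3=-1
a = 3: 3--5=8, 3--3=6, 3--2=5, 3-2=1, 3-3=0
Collecting distinct values (and noting 0 appears from a-a):
A - A = {-8, -7, -6, -5, -4, -3, -2, -1, 0, 1, 2, 3, 4, 5, 6, 7, 8}
|A - A| = 17

A - A = {-8, -7, -6, -5, -4, -3, -2, -1, 0, 1, 2, 3, 4, 5, 6, 7, 8}
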